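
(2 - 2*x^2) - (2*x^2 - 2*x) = -4*x^2 + 2*x + 2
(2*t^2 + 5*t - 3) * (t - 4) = 2*t^3 - 3*t^2 - 23*t + 12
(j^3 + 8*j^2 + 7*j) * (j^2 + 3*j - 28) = j^5 + 11*j^4 + 3*j^3 - 203*j^2 - 196*j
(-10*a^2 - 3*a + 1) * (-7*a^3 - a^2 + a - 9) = 70*a^5 + 31*a^4 - 14*a^3 + 86*a^2 + 28*a - 9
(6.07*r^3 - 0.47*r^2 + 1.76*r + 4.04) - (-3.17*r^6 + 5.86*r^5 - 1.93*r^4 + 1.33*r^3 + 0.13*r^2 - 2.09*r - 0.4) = 3.17*r^6 - 5.86*r^5 + 1.93*r^4 + 4.74*r^3 - 0.6*r^2 + 3.85*r + 4.44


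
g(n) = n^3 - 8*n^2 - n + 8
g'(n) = 3*n^2 - 16*n - 1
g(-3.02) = -89.49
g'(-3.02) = 74.68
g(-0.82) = 2.89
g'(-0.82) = 14.14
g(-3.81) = -159.63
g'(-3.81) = 103.51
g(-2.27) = -42.65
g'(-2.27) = 50.78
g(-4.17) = -199.45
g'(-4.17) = 117.89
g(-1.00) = 0.00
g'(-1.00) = 18.00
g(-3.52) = -131.22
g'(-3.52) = 92.49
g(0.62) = 4.54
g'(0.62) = -9.77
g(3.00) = -40.00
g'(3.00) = -22.00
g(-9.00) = -1360.00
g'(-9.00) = 386.00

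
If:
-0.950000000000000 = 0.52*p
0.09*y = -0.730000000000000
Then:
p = -1.83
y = -8.11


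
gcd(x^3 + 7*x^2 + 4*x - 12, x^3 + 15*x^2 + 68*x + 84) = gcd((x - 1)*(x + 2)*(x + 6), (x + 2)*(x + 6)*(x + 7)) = x^2 + 8*x + 12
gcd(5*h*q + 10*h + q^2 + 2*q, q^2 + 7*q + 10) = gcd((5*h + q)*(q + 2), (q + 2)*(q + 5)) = q + 2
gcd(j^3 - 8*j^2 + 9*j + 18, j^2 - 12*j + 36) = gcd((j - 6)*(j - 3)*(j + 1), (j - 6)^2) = j - 6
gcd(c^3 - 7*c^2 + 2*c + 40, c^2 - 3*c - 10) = c^2 - 3*c - 10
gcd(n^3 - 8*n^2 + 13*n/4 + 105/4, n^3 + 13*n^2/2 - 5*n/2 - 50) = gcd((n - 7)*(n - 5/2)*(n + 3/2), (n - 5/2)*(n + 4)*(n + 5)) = n - 5/2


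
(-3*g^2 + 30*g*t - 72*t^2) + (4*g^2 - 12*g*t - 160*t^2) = g^2 + 18*g*t - 232*t^2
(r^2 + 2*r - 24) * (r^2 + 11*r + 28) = r^4 + 13*r^3 + 26*r^2 - 208*r - 672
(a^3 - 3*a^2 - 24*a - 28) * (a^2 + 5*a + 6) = a^5 + 2*a^4 - 33*a^3 - 166*a^2 - 284*a - 168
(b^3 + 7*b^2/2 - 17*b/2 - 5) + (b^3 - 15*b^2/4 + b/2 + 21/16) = 2*b^3 - b^2/4 - 8*b - 59/16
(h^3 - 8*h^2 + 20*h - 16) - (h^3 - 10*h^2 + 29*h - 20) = 2*h^2 - 9*h + 4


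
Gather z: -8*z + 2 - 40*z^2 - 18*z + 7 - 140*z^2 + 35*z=-180*z^2 + 9*z + 9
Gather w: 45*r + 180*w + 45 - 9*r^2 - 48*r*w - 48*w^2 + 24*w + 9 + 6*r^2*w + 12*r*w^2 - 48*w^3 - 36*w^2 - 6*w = -9*r^2 + 45*r - 48*w^3 + w^2*(12*r - 84) + w*(6*r^2 - 48*r + 198) + 54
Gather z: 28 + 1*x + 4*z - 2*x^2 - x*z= -2*x^2 + x + z*(4 - x) + 28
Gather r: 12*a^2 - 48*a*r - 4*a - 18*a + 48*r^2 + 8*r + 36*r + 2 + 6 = 12*a^2 - 22*a + 48*r^2 + r*(44 - 48*a) + 8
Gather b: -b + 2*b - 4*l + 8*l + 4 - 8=b + 4*l - 4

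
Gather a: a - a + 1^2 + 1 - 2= 0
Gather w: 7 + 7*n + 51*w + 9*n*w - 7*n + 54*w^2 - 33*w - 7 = 54*w^2 + w*(9*n + 18)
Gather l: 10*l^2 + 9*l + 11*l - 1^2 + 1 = 10*l^2 + 20*l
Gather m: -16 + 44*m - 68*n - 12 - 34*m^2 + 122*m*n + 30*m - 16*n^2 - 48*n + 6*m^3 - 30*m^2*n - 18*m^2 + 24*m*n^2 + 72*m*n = 6*m^3 + m^2*(-30*n - 52) + m*(24*n^2 + 194*n + 74) - 16*n^2 - 116*n - 28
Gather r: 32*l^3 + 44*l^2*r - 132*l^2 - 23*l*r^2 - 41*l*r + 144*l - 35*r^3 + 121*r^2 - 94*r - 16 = 32*l^3 - 132*l^2 + 144*l - 35*r^3 + r^2*(121 - 23*l) + r*(44*l^2 - 41*l - 94) - 16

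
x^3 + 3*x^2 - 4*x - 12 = (x - 2)*(x + 2)*(x + 3)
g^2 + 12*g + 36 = (g + 6)^2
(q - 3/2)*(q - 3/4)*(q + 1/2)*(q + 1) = q^4 - 3*q^3/4 - 7*q^2/4 + 9*q/16 + 9/16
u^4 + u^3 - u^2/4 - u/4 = u*(u - 1/2)*(u + 1/2)*(u + 1)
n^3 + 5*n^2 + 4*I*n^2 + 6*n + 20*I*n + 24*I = (n + 2)*(n + 3)*(n + 4*I)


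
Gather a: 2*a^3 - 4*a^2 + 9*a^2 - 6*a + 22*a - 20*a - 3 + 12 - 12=2*a^3 + 5*a^2 - 4*a - 3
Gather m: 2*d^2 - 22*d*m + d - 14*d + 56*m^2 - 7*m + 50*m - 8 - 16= 2*d^2 - 13*d + 56*m^2 + m*(43 - 22*d) - 24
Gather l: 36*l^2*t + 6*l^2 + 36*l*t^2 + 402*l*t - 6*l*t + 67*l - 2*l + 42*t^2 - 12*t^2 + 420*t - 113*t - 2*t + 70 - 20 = l^2*(36*t + 6) + l*(36*t^2 + 396*t + 65) + 30*t^2 + 305*t + 50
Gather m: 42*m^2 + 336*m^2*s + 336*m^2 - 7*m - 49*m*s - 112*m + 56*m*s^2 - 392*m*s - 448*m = m^2*(336*s + 378) + m*(56*s^2 - 441*s - 567)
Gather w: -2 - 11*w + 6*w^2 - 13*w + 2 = 6*w^2 - 24*w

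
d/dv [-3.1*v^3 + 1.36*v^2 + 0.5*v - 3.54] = -9.3*v^2 + 2.72*v + 0.5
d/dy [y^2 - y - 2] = 2*y - 1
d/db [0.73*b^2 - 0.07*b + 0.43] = 1.46*b - 0.07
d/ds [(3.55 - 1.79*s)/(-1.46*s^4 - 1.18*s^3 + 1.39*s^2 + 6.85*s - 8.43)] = (-7.8402*s^4 + 16.5076*s^3 + 15.0551*s^2 - 9.869*s - 9.2278)/(2.1316*s^8 + 3.4456*s^7 - 2.6664*s^6 - 23.2824*s^5 + 10.3817*s^4 + 38.9378*s^3 + 23.4871*s^2 - 115.491*s + 71.0649)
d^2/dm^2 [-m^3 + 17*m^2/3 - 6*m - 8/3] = 34/3 - 6*m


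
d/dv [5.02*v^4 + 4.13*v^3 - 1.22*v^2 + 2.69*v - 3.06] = 20.08*v^3 + 12.39*v^2 - 2.44*v + 2.69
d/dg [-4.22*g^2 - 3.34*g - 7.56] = -8.44*g - 3.34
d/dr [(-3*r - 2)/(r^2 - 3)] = (3*r^2 + 4*r + 9)/(r^4 - 6*r^2 + 9)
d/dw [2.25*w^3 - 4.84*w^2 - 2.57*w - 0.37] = 6.75*w^2 - 9.68*w - 2.57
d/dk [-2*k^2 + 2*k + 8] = 2 - 4*k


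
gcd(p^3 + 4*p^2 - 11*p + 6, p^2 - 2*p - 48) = p + 6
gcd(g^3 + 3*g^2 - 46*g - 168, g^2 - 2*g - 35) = g - 7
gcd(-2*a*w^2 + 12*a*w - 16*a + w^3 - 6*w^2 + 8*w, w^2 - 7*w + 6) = 1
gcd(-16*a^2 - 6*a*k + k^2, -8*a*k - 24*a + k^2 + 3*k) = 8*a - k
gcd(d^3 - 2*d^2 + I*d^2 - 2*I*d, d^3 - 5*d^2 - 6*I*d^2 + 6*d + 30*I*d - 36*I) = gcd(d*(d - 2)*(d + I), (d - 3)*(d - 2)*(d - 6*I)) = d - 2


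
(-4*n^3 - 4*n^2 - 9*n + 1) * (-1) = 4*n^3 + 4*n^2 + 9*n - 1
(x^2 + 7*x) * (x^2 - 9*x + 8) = x^4 - 2*x^3 - 55*x^2 + 56*x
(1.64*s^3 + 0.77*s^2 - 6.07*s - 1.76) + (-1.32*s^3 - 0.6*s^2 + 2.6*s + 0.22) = 0.32*s^3 + 0.17*s^2 - 3.47*s - 1.54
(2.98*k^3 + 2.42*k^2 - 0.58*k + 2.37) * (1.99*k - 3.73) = 5.9302*k^4 - 6.2996*k^3 - 10.1808*k^2 + 6.8797*k - 8.8401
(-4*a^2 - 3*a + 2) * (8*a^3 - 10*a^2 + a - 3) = -32*a^5 + 16*a^4 + 42*a^3 - 11*a^2 + 11*a - 6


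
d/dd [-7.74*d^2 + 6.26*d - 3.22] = 6.26 - 15.48*d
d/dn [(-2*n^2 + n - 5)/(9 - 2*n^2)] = (2*n^2 - 56*n + 9)/(4*n^4 - 36*n^2 + 81)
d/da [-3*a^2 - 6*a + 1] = -6*a - 6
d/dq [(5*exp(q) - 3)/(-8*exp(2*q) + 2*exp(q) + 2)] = ((5*exp(q) - 3)*(8*exp(q) - 1) - 20*exp(2*q) + 5*exp(q) + 5)*exp(q)/(2*(-4*exp(2*q) + exp(q) + 1)^2)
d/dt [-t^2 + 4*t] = 4 - 2*t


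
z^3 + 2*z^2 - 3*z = z*(z - 1)*(z + 3)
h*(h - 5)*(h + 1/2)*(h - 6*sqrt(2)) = h^4 - 6*sqrt(2)*h^3 - 9*h^3/2 - 5*h^2/2 + 27*sqrt(2)*h^2 + 15*sqrt(2)*h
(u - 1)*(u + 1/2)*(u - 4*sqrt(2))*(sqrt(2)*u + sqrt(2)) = sqrt(2)*u^4 - 8*u^3 + sqrt(2)*u^3/2 - 4*u^2 - sqrt(2)*u^2 - sqrt(2)*u/2 + 8*u + 4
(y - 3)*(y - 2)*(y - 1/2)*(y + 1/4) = y^4 - 21*y^3/4 + 57*y^2/8 - 7*y/8 - 3/4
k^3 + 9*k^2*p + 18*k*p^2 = k*(k + 3*p)*(k + 6*p)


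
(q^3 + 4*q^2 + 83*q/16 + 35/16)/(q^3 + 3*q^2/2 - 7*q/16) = (4*q^2 + 9*q + 5)/(q*(4*q - 1))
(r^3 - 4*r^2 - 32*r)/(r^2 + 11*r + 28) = r*(r - 8)/(r + 7)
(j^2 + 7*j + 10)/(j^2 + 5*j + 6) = (j + 5)/(j + 3)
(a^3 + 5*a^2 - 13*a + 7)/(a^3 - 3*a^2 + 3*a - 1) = (a + 7)/(a - 1)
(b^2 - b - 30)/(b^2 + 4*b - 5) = (b - 6)/(b - 1)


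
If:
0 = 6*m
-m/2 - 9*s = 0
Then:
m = 0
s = 0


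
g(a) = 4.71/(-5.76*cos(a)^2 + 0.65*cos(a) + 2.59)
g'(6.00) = 3.12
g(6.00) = -2.25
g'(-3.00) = -0.59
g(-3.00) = -1.27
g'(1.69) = 1.60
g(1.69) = 1.94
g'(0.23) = -2.27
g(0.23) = -2.10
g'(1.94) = 8.19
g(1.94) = 2.93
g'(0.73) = -1618.79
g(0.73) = -37.96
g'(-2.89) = -1.17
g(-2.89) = -1.37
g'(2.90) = 1.11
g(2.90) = -1.36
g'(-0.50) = 13.13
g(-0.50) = -3.69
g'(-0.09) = 0.75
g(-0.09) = -1.90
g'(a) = 4.71*(-11.52*sin(a)*cos(a) + 0.65*sin(a))/(-5.76*cos(a)^2 + 0.65*cos(a) + 2.59)^2 = (3.0615 - 54.2592*cos(a))*sin(a)/(-5.76*cos(a)^2 + 0.65*cos(a) + 2.59)^2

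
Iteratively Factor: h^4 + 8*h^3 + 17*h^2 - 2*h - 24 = (h - 1)*(h^3 + 9*h^2 + 26*h + 24) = (h - 1)*(h + 4)*(h^2 + 5*h + 6) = (h - 1)*(h + 3)*(h + 4)*(h + 2)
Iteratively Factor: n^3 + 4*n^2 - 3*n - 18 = (n - 2)*(n^2 + 6*n + 9) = (n - 2)*(n + 3)*(n + 3)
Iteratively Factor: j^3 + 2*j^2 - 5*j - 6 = (j + 1)*(j^2 + j - 6) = (j + 1)*(j + 3)*(j - 2)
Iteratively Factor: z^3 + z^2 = (z)*(z^2 + z) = z*(z + 1)*(z)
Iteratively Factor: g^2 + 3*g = (g)*(g + 3)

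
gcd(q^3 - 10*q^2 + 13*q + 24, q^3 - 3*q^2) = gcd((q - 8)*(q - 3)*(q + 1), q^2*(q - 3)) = q - 3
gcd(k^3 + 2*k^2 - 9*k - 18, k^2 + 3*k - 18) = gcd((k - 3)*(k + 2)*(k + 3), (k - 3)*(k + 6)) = k - 3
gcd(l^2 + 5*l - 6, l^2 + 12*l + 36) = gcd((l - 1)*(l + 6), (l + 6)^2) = l + 6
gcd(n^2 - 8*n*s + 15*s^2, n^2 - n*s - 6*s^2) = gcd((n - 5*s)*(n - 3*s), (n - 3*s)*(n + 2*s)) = -n + 3*s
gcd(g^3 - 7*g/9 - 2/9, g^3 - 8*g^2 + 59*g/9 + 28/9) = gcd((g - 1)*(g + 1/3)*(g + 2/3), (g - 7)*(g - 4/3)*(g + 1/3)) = g + 1/3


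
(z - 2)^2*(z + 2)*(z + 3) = z^4 + z^3 - 10*z^2 - 4*z + 24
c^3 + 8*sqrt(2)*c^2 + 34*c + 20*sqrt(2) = (c + sqrt(2))*(c + 2*sqrt(2))*(c + 5*sqrt(2))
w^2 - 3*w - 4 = (w - 4)*(w + 1)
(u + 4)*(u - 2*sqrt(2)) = u^2 - 2*sqrt(2)*u + 4*u - 8*sqrt(2)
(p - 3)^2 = p^2 - 6*p + 9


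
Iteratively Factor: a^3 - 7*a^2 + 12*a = (a - 3)*(a^2 - 4*a) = (a - 4)*(a - 3)*(a)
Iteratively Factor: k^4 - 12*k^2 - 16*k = (k)*(k^3 - 12*k - 16) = k*(k - 4)*(k^2 + 4*k + 4) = k*(k - 4)*(k + 2)*(k + 2)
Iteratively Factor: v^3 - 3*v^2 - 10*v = (v)*(v^2 - 3*v - 10) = v*(v + 2)*(v - 5)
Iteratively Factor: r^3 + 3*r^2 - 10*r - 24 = (r - 3)*(r^2 + 6*r + 8) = (r - 3)*(r + 2)*(r + 4)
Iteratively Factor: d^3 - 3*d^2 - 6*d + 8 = (d - 4)*(d^2 + d - 2) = (d - 4)*(d - 1)*(d + 2)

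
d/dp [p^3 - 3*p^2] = 3*p*(p - 2)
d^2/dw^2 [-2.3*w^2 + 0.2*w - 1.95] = -4.60000000000000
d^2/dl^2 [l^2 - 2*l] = 2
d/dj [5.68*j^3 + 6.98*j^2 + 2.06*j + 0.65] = 17.04*j^2 + 13.96*j + 2.06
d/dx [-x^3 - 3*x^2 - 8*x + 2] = -3*x^2 - 6*x - 8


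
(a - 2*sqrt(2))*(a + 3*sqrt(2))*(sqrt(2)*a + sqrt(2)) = sqrt(2)*a^3 + sqrt(2)*a^2 + 2*a^2 - 12*sqrt(2)*a + 2*a - 12*sqrt(2)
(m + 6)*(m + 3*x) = m^2 + 3*m*x + 6*m + 18*x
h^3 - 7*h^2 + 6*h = h*(h - 6)*(h - 1)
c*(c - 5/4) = c^2 - 5*c/4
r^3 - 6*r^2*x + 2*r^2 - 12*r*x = r*(r + 2)*(r - 6*x)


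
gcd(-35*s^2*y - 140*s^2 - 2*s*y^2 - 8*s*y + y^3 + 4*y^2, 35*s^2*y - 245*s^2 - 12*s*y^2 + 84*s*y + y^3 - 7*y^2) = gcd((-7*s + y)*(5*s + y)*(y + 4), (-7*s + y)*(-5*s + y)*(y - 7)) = -7*s + y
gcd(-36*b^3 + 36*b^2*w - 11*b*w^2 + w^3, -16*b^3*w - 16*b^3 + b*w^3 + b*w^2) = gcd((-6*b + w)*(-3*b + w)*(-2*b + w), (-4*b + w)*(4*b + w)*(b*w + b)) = 1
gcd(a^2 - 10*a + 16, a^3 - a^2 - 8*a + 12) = a - 2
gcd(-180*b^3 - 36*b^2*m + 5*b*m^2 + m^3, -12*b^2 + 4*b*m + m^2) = 6*b + m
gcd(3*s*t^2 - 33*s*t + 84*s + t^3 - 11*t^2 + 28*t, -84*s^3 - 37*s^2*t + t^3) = 3*s + t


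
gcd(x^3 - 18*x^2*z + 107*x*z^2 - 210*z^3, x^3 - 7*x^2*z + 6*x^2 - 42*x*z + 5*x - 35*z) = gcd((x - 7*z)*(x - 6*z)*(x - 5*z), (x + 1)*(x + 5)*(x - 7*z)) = x - 7*z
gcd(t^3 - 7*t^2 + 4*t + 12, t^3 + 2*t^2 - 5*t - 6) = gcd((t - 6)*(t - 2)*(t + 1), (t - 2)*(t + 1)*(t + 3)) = t^2 - t - 2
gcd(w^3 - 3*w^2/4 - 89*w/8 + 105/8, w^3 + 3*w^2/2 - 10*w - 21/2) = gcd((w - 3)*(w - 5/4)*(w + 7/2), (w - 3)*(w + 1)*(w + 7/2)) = w^2 + w/2 - 21/2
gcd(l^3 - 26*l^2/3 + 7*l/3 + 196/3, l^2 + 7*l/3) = l + 7/3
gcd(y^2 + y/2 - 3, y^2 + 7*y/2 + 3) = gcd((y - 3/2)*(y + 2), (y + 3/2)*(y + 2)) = y + 2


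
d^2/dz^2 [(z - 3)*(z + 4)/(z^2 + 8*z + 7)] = 2*(-7*z^3 - 57*z^2 - 309*z - 691)/(z^6 + 24*z^5 + 213*z^4 + 848*z^3 + 1491*z^2 + 1176*z + 343)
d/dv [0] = 0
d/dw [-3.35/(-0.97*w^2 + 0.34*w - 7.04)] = (1.139 - 6.499*w)/(0.97*w^2 - 0.34*w + 7.04)^2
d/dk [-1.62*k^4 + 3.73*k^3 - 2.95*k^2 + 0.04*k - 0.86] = -6.48*k^3 + 11.19*k^2 - 5.9*k + 0.04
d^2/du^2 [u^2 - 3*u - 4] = 2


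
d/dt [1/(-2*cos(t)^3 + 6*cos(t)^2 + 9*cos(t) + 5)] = 3*(4*cos(t) - cos(2*t) + 2)*sin(t)/(-2*cos(t)^3 + 6*cos(t)^2 + 9*cos(t) + 5)^2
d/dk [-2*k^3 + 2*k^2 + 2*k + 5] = -6*k^2 + 4*k + 2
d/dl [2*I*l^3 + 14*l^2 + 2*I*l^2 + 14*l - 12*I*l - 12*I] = 6*I*l^2 + 4*l*(7 + I) + 14 - 12*I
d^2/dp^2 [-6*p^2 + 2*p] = -12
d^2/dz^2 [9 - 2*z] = 0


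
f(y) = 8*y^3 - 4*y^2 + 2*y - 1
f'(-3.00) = 242.00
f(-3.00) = -259.00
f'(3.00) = 194.00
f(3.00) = 185.00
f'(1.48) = 42.73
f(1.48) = 19.13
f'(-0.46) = 10.76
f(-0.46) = -3.55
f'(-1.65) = 80.54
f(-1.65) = -51.13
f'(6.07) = 837.72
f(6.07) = 1652.95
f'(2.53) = 135.38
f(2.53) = 108.01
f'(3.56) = 277.69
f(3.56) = 316.37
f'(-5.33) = 726.45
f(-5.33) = -1336.65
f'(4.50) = 452.00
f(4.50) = 656.00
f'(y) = 24*y^2 - 8*y + 2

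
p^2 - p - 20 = (p - 5)*(p + 4)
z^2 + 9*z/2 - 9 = (z - 3/2)*(z + 6)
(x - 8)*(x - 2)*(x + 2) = x^3 - 8*x^2 - 4*x + 32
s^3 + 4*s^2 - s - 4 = (s - 1)*(s + 1)*(s + 4)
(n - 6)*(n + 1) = n^2 - 5*n - 6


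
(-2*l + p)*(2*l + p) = -4*l^2 + p^2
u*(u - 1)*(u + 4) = u^3 + 3*u^2 - 4*u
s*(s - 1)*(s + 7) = s^3 + 6*s^2 - 7*s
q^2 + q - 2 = (q - 1)*(q + 2)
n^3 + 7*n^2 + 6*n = n*(n + 1)*(n + 6)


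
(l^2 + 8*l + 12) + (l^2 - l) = 2*l^2 + 7*l + 12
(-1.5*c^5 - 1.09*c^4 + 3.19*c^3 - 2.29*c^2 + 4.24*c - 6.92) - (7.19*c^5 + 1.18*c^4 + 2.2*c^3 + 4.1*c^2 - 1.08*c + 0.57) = -8.69*c^5 - 2.27*c^4 + 0.99*c^3 - 6.39*c^2 + 5.32*c - 7.49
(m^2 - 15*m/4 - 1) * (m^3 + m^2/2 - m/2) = m^5 - 13*m^4/4 - 27*m^3/8 + 11*m^2/8 + m/2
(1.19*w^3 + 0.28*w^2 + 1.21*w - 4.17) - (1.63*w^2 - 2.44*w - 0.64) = 1.19*w^3 - 1.35*w^2 + 3.65*w - 3.53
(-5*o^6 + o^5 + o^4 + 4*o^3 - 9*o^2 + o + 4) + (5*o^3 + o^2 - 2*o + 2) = -5*o^6 + o^5 + o^4 + 9*o^3 - 8*o^2 - o + 6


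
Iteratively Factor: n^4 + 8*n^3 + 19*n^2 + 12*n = (n + 4)*(n^3 + 4*n^2 + 3*n) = n*(n + 4)*(n^2 + 4*n + 3) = n*(n + 3)*(n + 4)*(n + 1)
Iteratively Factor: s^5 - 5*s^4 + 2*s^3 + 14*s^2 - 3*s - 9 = (s - 3)*(s^4 - 2*s^3 - 4*s^2 + 2*s + 3) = (s - 3)*(s + 1)*(s^3 - 3*s^2 - s + 3) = (s - 3)*(s + 1)^2*(s^2 - 4*s + 3) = (s - 3)*(s - 1)*(s + 1)^2*(s - 3)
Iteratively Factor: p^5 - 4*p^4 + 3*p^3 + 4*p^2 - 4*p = (p - 2)*(p^4 - 2*p^3 - p^2 + 2*p) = (p - 2)*(p - 1)*(p^3 - p^2 - 2*p) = (p - 2)*(p - 1)*(p + 1)*(p^2 - 2*p) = (p - 2)^2*(p - 1)*(p + 1)*(p)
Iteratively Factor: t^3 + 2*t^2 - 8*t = (t - 2)*(t^2 + 4*t) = (t - 2)*(t + 4)*(t)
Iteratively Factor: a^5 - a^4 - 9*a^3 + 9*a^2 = (a - 3)*(a^4 + 2*a^3 - 3*a^2) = (a - 3)*(a - 1)*(a^3 + 3*a^2) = a*(a - 3)*(a - 1)*(a^2 + 3*a) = a*(a - 3)*(a - 1)*(a + 3)*(a)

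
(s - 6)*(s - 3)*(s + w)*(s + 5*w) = s^4 + 6*s^3*w - 9*s^3 + 5*s^2*w^2 - 54*s^2*w + 18*s^2 - 45*s*w^2 + 108*s*w + 90*w^2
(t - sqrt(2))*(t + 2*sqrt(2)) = t^2 + sqrt(2)*t - 4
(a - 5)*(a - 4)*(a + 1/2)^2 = a^4 - 8*a^3 + 45*a^2/4 + 71*a/4 + 5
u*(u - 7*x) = u^2 - 7*u*x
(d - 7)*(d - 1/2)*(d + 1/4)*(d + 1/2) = d^4 - 27*d^3/4 - 2*d^2 + 27*d/16 + 7/16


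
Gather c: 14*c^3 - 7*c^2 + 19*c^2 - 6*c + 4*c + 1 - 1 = 14*c^3 + 12*c^2 - 2*c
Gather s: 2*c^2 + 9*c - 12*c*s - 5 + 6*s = 2*c^2 + 9*c + s*(6 - 12*c) - 5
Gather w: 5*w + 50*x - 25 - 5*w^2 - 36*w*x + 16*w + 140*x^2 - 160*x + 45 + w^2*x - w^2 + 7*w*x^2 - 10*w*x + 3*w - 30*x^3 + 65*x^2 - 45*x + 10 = w^2*(x - 6) + w*(7*x^2 - 46*x + 24) - 30*x^3 + 205*x^2 - 155*x + 30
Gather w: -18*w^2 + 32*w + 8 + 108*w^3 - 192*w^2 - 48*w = 108*w^3 - 210*w^2 - 16*w + 8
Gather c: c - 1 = c - 1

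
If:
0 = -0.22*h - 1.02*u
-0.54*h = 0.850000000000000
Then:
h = -1.57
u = 0.34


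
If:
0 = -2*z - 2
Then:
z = -1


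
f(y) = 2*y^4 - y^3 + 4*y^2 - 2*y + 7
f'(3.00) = 211.00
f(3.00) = 172.00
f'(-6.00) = -1886.00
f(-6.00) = 2971.00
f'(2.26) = 93.10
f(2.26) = 63.54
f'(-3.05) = -281.29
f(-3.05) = 251.76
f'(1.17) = 16.07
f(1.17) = 12.28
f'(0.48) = 2.03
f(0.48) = 6.96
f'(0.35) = 0.78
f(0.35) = 6.78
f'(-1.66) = -60.14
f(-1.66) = 41.10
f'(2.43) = 114.52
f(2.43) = 81.15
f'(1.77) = 47.12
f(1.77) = 30.08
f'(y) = 8*y^3 - 3*y^2 + 8*y - 2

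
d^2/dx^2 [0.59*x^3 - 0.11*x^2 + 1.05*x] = 3.54*x - 0.22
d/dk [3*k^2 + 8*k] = 6*k + 8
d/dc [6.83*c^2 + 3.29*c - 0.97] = 13.66*c + 3.29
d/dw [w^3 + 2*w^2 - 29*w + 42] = 3*w^2 + 4*w - 29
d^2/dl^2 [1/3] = 0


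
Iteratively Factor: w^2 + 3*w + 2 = (w + 1)*(w + 2)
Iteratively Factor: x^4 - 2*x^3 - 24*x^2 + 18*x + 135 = (x + 3)*(x^3 - 5*x^2 - 9*x + 45) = (x - 5)*(x + 3)*(x^2 - 9) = (x - 5)*(x - 3)*(x + 3)*(x + 3)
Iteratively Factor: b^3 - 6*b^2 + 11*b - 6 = (b - 3)*(b^2 - 3*b + 2) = (b - 3)*(b - 1)*(b - 2)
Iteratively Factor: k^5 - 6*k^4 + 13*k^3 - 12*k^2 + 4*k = (k)*(k^4 - 6*k^3 + 13*k^2 - 12*k + 4) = k*(k - 2)*(k^3 - 4*k^2 + 5*k - 2) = k*(k - 2)*(k - 1)*(k^2 - 3*k + 2) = k*(k - 2)^2*(k - 1)*(k - 1)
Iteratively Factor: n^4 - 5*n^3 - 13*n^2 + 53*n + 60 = (n + 1)*(n^3 - 6*n^2 - 7*n + 60) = (n + 1)*(n + 3)*(n^2 - 9*n + 20) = (n - 4)*(n + 1)*(n + 3)*(n - 5)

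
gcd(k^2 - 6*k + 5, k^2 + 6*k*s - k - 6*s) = k - 1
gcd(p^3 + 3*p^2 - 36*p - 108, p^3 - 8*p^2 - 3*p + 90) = p^2 - 3*p - 18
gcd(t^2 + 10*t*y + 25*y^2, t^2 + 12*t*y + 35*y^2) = t + 5*y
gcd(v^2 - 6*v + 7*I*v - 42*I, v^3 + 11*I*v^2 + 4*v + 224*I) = v + 7*I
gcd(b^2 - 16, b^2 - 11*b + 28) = b - 4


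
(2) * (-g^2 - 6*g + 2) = -2*g^2 - 12*g + 4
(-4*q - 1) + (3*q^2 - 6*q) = 3*q^2 - 10*q - 1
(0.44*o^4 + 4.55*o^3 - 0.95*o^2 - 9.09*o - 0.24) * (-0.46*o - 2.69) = -0.2024*o^5 - 3.2766*o^4 - 11.8025*o^3 + 6.7369*o^2 + 24.5625*o + 0.6456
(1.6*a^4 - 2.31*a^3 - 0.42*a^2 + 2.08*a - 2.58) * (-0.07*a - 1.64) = -0.112*a^5 - 2.4623*a^4 + 3.8178*a^3 + 0.5432*a^2 - 3.2306*a + 4.2312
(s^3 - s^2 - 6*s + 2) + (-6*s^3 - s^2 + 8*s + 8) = -5*s^3 - 2*s^2 + 2*s + 10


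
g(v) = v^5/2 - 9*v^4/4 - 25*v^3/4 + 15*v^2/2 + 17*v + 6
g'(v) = 5*v^4/2 - 9*v^3 - 75*v^2/4 + 15*v + 17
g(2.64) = -57.02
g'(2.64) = -118.24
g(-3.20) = -170.50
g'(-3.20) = 334.06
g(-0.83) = -0.63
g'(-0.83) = -2.03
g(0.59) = 17.12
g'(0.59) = 17.78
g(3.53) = -190.76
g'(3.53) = -171.39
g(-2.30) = -12.53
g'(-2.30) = 62.78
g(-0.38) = 0.92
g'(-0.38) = 9.14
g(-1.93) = 1.45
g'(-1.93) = 17.60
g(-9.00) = -39270.00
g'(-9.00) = 21326.75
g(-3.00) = -112.50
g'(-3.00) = 248.75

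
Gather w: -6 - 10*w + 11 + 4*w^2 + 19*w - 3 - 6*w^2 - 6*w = -2*w^2 + 3*w + 2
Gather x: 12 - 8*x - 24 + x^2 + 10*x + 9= x^2 + 2*x - 3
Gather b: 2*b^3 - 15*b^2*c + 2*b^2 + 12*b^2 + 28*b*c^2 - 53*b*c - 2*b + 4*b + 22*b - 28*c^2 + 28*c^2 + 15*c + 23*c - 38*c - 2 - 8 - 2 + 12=2*b^3 + b^2*(14 - 15*c) + b*(28*c^2 - 53*c + 24)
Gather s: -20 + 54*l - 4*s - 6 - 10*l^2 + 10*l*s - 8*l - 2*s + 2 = -10*l^2 + 46*l + s*(10*l - 6) - 24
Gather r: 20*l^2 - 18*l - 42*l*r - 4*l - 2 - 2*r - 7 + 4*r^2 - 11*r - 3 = 20*l^2 - 22*l + 4*r^2 + r*(-42*l - 13) - 12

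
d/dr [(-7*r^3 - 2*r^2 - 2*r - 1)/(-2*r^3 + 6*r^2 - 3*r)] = (-46*r^4 + 34*r^3 + 12*r^2 + 12*r - 3)/(r^2*(4*r^4 - 24*r^3 + 48*r^2 - 36*r + 9))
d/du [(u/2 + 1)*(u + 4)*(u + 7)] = 3*u^2/2 + 13*u + 25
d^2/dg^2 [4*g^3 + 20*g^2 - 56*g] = 24*g + 40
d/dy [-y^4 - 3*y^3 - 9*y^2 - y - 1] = -4*y^3 - 9*y^2 - 18*y - 1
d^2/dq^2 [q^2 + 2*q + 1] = 2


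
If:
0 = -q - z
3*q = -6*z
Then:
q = 0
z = 0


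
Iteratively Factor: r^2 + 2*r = (r + 2)*(r)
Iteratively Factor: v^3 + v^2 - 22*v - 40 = (v + 2)*(v^2 - v - 20) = (v + 2)*(v + 4)*(v - 5)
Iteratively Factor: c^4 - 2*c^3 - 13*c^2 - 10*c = (c + 1)*(c^3 - 3*c^2 - 10*c) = (c - 5)*(c + 1)*(c^2 + 2*c) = (c - 5)*(c + 1)*(c + 2)*(c)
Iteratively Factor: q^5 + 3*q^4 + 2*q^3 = (q + 2)*(q^4 + q^3) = q*(q + 2)*(q^3 + q^2) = q^2*(q + 2)*(q^2 + q) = q^2*(q + 1)*(q + 2)*(q)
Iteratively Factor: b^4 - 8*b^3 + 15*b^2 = (b - 5)*(b^3 - 3*b^2) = b*(b - 5)*(b^2 - 3*b) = b^2*(b - 5)*(b - 3)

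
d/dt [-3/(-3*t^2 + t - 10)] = 3*(1 - 6*t)/(3*t^2 - t + 10)^2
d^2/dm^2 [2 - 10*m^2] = -20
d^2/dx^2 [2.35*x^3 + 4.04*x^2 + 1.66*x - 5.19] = 14.1*x + 8.08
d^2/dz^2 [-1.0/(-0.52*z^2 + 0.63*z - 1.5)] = (-0.5408*z^2 + 0.6552*z + 1.0*(1.04*z - 0.63)*(2.08*z - 1.26) - 1.56)/(0.52*z^2 - 0.63*z + 1.5)^3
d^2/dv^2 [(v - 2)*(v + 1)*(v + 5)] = 6*v + 8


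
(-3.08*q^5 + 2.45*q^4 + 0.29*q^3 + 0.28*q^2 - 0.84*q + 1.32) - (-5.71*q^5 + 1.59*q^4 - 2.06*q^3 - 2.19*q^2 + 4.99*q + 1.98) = 2.63*q^5 + 0.86*q^4 + 2.35*q^3 + 2.47*q^2 - 5.83*q - 0.66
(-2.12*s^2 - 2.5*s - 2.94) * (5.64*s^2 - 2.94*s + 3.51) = -11.9568*s^4 - 7.8672*s^3 - 16.6728*s^2 - 0.131399999999999*s - 10.3194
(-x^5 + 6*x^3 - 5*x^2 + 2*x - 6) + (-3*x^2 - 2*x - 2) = -x^5 + 6*x^3 - 8*x^2 - 8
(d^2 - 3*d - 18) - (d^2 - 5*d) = 2*d - 18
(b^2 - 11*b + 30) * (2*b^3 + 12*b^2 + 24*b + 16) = 2*b^5 - 10*b^4 - 48*b^3 + 112*b^2 + 544*b + 480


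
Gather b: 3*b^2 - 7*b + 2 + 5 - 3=3*b^2 - 7*b + 4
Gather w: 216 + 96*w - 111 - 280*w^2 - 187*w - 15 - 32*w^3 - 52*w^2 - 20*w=-32*w^3 - 332*w^2 - 111*w + 90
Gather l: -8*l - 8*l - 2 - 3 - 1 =-16*l - 6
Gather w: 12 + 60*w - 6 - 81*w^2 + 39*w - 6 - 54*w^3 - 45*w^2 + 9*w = -54*w^3 - 126*w^2 + 108*w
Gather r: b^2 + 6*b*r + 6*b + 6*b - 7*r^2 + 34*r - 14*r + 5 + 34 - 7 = b^2 + 12*b - 7*r^2 + r*(6*b + 20) + 32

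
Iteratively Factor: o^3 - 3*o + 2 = (o - 1)*(o^2 + o - 2) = (o - 1)^2*(o + 2)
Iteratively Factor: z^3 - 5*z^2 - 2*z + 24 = (z - 3)*(z^2 - 2*z - 8) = (z - 4)*(z - 3)*(z + 2)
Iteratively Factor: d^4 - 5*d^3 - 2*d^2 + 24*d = (d - 3)*(d^3 - 2*d^2 - 8*d) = (d - 4)*(d - 3)*(d^2 + 2*d) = d*(d - 4)*(d - 3)*(d + 2)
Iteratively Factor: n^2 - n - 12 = (n - 4)*(n + 3)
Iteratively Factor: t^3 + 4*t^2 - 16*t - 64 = (t + 4)*(t^2 - 16) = (t - 4)*(t + 4)*(t + 4)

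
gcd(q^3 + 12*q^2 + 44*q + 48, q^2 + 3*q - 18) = q + 6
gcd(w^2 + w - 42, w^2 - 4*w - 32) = 1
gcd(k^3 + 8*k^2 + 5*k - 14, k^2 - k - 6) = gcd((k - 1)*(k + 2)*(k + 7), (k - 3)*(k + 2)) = k + 2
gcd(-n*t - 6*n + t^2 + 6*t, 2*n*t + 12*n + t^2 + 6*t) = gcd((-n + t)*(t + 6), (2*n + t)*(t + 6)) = t + 6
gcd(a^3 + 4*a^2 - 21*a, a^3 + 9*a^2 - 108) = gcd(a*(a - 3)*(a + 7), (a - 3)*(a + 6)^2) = a - 3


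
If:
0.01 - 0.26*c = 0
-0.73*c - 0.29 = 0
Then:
No Solution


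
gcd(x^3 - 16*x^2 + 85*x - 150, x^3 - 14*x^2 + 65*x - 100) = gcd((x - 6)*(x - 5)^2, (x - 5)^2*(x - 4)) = x^2 - 10*x + 25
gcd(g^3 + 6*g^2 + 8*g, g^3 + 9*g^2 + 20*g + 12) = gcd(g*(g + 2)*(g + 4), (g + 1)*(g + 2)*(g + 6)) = g + 2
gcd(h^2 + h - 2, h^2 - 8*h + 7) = h - 1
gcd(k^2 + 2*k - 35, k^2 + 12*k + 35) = k + 7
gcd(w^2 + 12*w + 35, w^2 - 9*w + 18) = 1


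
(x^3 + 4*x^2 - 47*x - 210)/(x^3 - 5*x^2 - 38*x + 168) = (x + 5)/(x - 4)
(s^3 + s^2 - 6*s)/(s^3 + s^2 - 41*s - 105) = s*(s - 2)/(s^2 - 2*s - 35)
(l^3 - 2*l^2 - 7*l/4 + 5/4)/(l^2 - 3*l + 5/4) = l + 1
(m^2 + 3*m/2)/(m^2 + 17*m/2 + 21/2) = m/(m + 7)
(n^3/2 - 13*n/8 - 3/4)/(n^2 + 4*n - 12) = (n^2/2 + n + 3/8)/(n + 6)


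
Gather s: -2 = -2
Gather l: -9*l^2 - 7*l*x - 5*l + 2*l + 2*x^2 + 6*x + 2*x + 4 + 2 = -9*l^2 + l*(-7*x - 3) + 2*x^2 + 8*x + 6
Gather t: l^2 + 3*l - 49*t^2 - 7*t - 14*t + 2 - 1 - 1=l^2 + 3*l - 49*t^2 - 21*t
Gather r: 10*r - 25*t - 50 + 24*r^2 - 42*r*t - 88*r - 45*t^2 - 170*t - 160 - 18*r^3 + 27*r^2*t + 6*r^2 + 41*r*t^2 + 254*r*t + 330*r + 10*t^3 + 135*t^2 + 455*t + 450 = -18*r^3 + r^2*(27*t + 30) + r*(41*t^2 + 212*t + 252) + 10*t^3 + 90*t^2 + 260*t + 240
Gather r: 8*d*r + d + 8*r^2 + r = d + 8*r^2 + r*(8*d + 1)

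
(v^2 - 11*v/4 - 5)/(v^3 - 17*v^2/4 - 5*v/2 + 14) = (4*v + 5)/(4*v^2 - v - 14)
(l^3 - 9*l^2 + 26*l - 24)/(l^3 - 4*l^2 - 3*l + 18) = (l^2 - 6*l + 8)/(l^2 - l - 6)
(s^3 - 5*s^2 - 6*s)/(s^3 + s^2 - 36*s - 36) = s/(s + 6)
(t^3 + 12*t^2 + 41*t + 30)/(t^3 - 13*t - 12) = (t^2 + 11*t + 30)/(t^2 - t - 12)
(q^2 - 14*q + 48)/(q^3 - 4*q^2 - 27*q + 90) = (q - 8)/(q^2 + 2*q - 15)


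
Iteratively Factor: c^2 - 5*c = (c)*(c - 5)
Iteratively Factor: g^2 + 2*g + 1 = (g + 1)*(g + 1)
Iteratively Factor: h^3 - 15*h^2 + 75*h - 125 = (h - 5)*(h^2 - 10*h + 25) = (h - 5)^2*(h - 5)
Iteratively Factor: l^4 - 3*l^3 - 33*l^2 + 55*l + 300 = (l + 3)*(l^3 - 6*l^2 - 15*l + 100) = (l + 3)*(l + 4)*(l^2 - 10*l + 25) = (l - 5)*(l + 3)*(l + 4)*(l - 5)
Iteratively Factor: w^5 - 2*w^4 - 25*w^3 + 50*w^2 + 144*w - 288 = (w - 4)*(w^4 + 2*w^3 - 17*w^2 - 18*w + 72) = (w - 4)*(w - 3)*(w^3 + 5*w^2 - 2*w - 24) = (w - 4)*(w - 3)*(w - 2)*(w^2 + 7*w + 12) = (w - 4)*(w - 3)*(w - 2)*(w + 3)*(w + 4)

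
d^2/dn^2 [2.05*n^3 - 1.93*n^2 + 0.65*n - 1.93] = 12.3*n - 3.86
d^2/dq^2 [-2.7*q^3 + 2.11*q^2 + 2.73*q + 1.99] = 4.22 - 16.2*q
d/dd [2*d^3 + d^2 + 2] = 2*d*(3*d + 1)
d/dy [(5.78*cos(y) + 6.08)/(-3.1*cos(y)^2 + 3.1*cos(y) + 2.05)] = (-17.918*cos(y)^2 - 37.696*cos(y) + 6.999)*sin(y)/(9.61*cos(y)^4 - 19.22*cos(y)^3 - 3.1*cos(y)^2 + 12.71*cos(y) + 4.2025)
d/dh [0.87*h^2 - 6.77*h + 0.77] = 1.74*h - 6.77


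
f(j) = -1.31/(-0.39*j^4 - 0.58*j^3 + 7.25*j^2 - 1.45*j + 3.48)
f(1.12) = -0.14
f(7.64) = 0.00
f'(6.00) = -0.00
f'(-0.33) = -0.37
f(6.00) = 0.00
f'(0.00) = -0.16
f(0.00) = -0.38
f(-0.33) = -0.27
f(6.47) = 0.00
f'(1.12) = 0.15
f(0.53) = -0.28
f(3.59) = -13.45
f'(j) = -1.31*(1.56*j^3 + 1.74*j^2 - 14.5*j + 1.45)/(-0.39*j^4 - 0.58*j^3 + 7.25*j^2 - 1.45*j + 3.48)^2 = (-2.0436*j^3 - 2.2794*j^2 + 18.995*j - 1.8995)/(0.39*j^4 + 0.58*j^3 - 7.25*j^2 + 1.45*j - 3.48)^2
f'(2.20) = 0.02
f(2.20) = -0.07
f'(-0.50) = -0.32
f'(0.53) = 0.34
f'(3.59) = -6074.95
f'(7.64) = -0.00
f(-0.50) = -0.22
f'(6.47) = -0.00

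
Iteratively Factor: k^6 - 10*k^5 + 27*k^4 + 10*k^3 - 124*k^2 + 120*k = (k)*(k^5 - 10*k^4 + 27*k^3 + 10*k^2 - 124*k + 120) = k*(k - 5)*(k^4 - 5*k^3 + 2*k^2 + 20*k - 24) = k*(k - 5)*(k - 2)*(k^3 - 3*k^2 - 4*k + 12) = k*(k - 5)*(k - 2)*(k + 2)*(k^2 - 5*k + 6) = k*(k - 5)*(k - 2)^2*(k + 2)*(k - 3)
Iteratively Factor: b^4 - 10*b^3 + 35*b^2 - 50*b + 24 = (b - 1)*(b^3 - 9*b^2 + 26*b - 24) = (b - 2)*(b - 1)*(b^2 - 7*b + 12) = (b - 3)*(b - 2)*(b - 1)*(b - 4)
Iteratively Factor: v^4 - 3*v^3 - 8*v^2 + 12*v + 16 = (v - 4)*(v^3 + v^2 - 4*v - 4) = (v - 4)*(v + 2)*(v^2 - v - 2) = (v - 4)*(v - 2)*(v + 2)*(v + 1)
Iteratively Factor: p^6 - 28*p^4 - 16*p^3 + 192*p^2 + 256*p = (p - 4)*(p^5 + 4*p^4 - 12*p^3 - 64*p^2 - 64*p) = p*(p - 4)*(p^4 + 4*p^3 - 12*p^2 - 64*p - 64) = p*(p - 4)*(p + 2)*(p^3 + 2*p^2 - 16*p - 32) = p*(p - 4)^2*(p + 2)*(p^2 + 6*p + 8) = p*(p - 4)^2*(p + 2)*(p + 4)*(p + 2)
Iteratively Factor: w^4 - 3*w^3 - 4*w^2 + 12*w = (w - 3)*(w^3 - 4*w) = (w - 3)*(w - 2)*(w^2 + 2*w) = (w - 3)*(w - 2)*(w + 2)*(w)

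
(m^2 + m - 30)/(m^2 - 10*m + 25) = (m + 6)/(m - 5)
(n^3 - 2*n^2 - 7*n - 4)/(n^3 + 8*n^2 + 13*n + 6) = (n - 4)/(n + 6)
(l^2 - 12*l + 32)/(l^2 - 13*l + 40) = (l - 4)/(l - 5)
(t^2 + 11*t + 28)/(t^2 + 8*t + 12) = (t^2 + 11*t + 28)/(t^2 + 8*t + 12)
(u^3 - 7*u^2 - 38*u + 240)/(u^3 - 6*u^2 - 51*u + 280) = (u + 6)/(u + 7)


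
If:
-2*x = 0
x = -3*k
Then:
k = 0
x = 0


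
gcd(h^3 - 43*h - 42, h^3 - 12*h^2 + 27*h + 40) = h + 1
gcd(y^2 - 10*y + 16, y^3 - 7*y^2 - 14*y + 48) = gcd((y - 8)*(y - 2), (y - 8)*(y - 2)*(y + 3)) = y^2 - 10*y + 16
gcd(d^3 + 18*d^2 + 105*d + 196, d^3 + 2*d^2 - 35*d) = d + 7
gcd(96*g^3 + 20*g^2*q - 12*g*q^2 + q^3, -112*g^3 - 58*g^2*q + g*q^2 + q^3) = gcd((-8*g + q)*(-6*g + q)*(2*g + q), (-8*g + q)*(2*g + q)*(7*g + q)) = -16*g^2 - 6*g*q + q^2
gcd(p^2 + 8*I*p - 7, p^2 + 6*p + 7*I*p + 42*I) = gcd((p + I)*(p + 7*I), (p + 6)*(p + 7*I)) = p + 7*I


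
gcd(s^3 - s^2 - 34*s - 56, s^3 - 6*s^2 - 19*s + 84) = s^2 - 3*s - 28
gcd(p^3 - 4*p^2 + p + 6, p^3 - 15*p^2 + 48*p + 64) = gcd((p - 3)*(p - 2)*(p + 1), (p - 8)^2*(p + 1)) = p + 1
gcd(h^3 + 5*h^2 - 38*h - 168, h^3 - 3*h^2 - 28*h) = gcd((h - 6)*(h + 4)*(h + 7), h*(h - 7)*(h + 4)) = h + 4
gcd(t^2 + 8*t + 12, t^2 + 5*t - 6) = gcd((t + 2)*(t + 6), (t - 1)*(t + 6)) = t + 6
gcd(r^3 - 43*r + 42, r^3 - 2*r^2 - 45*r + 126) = r^2 + r - 42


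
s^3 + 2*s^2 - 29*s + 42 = (s - 3)*(s - 2)*(s + 7)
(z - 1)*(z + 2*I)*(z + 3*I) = z^3 - z^2 + 5*I*z^2 - 6*z - 5*I*z + 6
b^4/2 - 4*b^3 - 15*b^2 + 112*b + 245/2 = (b/2 + 1/2)*(b - 7)^2*(b + 5)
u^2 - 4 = (u - 2)*(u + 2)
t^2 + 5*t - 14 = (t - 2)*(t + 7)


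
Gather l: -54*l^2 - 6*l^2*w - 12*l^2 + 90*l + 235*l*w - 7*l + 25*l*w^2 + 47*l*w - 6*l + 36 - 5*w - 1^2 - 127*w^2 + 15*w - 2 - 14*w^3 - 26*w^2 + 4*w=l^2*(-6*w - 66) + l*(25*w^2 + 282*w + 77) - 14*w^3 - 153*w^2 + 14*w + 33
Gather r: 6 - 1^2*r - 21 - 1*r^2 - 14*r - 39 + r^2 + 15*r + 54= 0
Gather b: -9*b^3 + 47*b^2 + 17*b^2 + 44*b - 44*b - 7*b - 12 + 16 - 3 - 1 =-9*b^3 + 64*b^2 - 7*b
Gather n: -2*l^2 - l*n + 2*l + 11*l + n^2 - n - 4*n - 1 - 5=-2*l^2 + 13*l + n^2 + n*(-l - 5) - 6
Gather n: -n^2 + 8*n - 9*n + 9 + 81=-n^2 - n + 90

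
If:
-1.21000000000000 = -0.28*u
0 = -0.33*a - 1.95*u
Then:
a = -25.54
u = 4.32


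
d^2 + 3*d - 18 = (d - 3)*(d + 6)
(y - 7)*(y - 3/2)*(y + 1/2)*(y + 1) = y^4 - 7*y^3 - 7*y^2/4 + 23*y/2 + 21/4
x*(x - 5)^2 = x^3 - 10*x^2 + 25*x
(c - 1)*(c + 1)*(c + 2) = c^3 + 2*c^2 - c - 2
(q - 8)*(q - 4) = q^2 - 12*q + 32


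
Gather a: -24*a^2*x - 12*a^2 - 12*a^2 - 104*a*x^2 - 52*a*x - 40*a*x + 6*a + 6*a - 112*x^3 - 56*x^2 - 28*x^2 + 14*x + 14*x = a^2*(-24*x - 24) + a*(-104*x^2 - 92*x + 12) - 112*x^3 - 84*x^2 + 28*x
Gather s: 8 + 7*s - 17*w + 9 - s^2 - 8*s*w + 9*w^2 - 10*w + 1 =-s^2 + s*(7 - 8*w) + 9*w^2 - 27*w + 18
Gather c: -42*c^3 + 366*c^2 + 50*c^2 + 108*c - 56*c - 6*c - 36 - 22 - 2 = -42*c^3 + 416*c^2 + 46*c - 60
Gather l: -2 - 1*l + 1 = -l - 1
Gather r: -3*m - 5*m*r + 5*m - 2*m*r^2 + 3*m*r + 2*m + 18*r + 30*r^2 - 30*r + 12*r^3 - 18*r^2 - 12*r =4*m + 12*r^3 + r^2*(12 - 2*m) + r*(-2*m - 24)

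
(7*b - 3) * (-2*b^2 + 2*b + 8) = -14*b^3 + 20*b^2 + 50*b - 24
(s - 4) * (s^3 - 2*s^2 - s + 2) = s^4 - 6*s^3 + 7*s^2 + 6*s - 8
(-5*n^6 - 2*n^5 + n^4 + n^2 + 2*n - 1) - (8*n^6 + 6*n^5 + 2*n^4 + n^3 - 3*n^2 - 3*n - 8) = -13*n^6 - 8*n^5 - n^4 - n^3 + 4*n^2 + 5*n + 7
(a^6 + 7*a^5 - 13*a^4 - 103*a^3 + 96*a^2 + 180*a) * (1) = a^6 + 7*a^5 - 13*a^4 - 103*a^3 + 96*a^2 + 180*a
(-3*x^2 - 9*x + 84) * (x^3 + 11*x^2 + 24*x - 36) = -3*x^5 - 42*x^4 - 87*x^3 + 816*x^2 + 2340*x - 3024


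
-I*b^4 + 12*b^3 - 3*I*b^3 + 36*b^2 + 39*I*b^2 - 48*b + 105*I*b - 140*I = (b + 4)*(b + 5*I)*(b + 7*I)*(-I*b + I)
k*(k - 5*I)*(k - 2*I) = k^3 - 7*I*k^2 - 10*k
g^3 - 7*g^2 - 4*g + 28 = (g - 7)*(g - 2)*(g + 2)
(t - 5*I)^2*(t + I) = t^3 - 9*I*t^2 - 15*t - 25*I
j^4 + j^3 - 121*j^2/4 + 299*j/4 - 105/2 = (j - 5/2)*(j - 2)*(j - 3/2)*(j + 7)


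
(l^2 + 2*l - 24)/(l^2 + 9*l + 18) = (l - 4)/(l + 3)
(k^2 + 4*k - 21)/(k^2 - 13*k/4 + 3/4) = 4*(k + 7)/(4*k - 1)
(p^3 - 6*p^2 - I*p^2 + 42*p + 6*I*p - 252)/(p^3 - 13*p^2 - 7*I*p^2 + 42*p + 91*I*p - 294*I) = (p + 6*I)/(p - 7)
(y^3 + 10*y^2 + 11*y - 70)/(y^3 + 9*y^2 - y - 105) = (y - 2)/(y - 3)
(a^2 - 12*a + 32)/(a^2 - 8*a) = (a - 4)/a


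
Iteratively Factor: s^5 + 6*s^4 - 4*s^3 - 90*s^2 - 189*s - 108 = (s + 3)*(s^4 + 3*s^3 - 13*s^2 - 51*s - 36) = (s + 3)^2*(s^3 - 13*s - 12) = (s - 4)*(s + 3)^2*(s^2 + 4*s + 3) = (s - 4)*(s + 1)*(s + 3)^2*(s + 3)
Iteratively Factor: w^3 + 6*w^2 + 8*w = (w)*(w^2 + 6*w + 8) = w*(w + 2)*(w + 4)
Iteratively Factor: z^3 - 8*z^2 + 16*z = (z - 4)*(z^2 - 4*z) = z*(z - 4)*(z - 4)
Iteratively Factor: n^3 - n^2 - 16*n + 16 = (n + 4)*(n^2 - 5*n + 4) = (n - 4)*(n + 4)*(n - 1)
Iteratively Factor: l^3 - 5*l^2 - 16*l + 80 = (l - 5)*(l^2 - 16) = (l - 5)*(l + 4)*(l - 4)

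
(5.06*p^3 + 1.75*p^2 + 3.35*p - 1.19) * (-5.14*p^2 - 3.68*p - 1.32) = -26.0084*p^5 - 27.6158*p^4 - 30.3382*p^3 - 8.5214*p^2 - 0.0428000000000006*p + 1.5708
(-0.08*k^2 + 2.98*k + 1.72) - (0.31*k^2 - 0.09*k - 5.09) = -0.39*k^2 + 3.07*k + 6.81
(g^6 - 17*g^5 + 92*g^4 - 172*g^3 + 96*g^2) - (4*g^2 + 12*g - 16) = g^6 - 17*g^5 + 92*g^4 - 172*g^3 + 92*g^2 - 12*g + 16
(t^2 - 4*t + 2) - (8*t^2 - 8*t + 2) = -7*t^2 + 4*t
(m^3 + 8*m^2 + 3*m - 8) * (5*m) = 5*m^4 + 40*m^3 + 15*m^2 - 40*m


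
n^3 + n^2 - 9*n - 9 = (n - 3)*(n + 1)*(n + 3)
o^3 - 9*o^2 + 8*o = o*(o - 8)*(o - 1)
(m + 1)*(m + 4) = m^2 + 5*m + 4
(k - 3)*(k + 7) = k^2 + 4*k - 21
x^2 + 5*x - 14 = (x - 2)*(x + 7)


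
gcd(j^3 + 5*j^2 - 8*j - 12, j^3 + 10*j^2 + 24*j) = j + 6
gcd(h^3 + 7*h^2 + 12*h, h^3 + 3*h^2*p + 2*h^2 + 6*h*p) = h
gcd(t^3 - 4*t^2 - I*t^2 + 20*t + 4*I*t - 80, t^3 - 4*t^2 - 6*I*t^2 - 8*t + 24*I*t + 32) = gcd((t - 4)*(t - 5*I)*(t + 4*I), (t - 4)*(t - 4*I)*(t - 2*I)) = t - 4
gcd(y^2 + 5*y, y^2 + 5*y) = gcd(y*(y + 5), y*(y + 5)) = y^2 + 5*y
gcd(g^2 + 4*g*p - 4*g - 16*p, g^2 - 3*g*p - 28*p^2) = g + 4*p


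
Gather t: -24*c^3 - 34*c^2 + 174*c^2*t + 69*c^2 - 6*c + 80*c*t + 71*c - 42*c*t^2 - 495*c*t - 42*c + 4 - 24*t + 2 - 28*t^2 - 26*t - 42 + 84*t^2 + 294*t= -24*c^3 + 35*c^2 + 23*c + t^2*(56 - 42*c) + t*(174*c^2 - 415*c + 244) - 36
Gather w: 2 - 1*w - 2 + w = 0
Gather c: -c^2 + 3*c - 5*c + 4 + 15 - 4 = -c^2 - 2*c + 15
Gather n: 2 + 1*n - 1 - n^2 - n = 1 - n^2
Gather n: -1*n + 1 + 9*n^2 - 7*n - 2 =9*n^2 - 8*n - 1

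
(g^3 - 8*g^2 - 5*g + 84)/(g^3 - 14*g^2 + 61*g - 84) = (g + 3)/(g - 3)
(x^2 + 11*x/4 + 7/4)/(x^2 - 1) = (x + 7/4)/(x - 1)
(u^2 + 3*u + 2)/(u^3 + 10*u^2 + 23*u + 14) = 1/(u + 7)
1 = 1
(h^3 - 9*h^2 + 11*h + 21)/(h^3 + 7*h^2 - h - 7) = (h^2 - 10*h + 21)/(h^2 + 6*h - 7)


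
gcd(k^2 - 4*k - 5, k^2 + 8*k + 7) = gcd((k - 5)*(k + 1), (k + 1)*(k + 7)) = k + 1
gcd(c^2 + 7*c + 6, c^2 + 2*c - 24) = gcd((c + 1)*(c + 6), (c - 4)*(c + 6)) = c + 6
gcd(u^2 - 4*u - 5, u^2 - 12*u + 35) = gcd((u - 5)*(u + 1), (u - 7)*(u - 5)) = u - 5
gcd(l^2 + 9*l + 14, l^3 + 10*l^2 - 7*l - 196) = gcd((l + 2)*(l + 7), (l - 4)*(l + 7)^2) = l + 7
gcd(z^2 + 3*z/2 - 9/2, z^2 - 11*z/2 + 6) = z - 3/2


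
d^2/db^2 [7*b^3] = 42*b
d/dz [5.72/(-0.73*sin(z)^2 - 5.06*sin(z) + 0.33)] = (8.3512*sin(z) + 28.9432)*cos(z)/(0.73*sin(z)^2 + 5.06*sin(z) - 0.33)^2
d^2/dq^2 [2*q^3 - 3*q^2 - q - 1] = 12*q - 6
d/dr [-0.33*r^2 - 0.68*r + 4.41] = -0.66*r - 0.68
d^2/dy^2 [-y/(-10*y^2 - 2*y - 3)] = 4*(2*y*(10*y + 1)^2 - (15*y + 1)*(10*y^2 + 2*y + 3))/(10*y^2 + 2*y + 3)^3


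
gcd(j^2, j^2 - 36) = 1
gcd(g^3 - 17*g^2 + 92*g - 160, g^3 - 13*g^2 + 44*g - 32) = g^2 - 12*g + 32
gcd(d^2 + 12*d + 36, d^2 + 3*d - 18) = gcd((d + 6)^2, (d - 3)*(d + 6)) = d + 6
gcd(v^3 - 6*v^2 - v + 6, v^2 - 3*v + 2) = v - 1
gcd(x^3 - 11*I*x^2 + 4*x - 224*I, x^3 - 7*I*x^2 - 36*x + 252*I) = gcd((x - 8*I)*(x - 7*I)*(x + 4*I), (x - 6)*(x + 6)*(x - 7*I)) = x - 7*I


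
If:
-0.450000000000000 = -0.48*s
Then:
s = 0.94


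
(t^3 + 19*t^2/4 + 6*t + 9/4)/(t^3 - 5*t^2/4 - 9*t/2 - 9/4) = (t + 3)/(t - 3)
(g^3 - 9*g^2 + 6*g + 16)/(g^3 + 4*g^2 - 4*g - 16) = (g^2 - 7*g - 8)/(g^2 + 6*g + 8)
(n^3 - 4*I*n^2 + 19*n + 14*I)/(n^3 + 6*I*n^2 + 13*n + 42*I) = (n^2 - 6*I*n + 7)/(n^2 + 4*I*n + 21)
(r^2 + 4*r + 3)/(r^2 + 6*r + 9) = (r + 1)/(r + 3)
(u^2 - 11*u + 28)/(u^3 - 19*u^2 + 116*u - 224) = 1/(u - 8)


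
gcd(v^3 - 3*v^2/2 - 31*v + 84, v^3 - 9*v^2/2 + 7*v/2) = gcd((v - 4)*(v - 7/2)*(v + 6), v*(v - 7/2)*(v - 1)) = v - 7/2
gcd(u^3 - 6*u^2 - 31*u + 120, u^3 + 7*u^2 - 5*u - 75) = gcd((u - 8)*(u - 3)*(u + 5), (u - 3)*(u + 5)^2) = u^2 + 2*u - 15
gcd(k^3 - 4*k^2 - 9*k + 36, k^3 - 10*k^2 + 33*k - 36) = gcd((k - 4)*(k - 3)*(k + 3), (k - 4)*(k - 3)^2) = k^2 - 7*k + 12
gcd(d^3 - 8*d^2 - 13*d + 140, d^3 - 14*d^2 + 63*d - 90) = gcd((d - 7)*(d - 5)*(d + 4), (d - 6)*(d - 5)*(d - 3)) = d - 5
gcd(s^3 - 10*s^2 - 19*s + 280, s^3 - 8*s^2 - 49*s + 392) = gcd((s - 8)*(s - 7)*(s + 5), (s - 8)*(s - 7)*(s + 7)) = s^2 - 15*s + 56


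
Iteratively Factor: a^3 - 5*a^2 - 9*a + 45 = (a + 3)*(a^2 - 8*a + 15) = (a - 5)*(a + 3)*(a - 3)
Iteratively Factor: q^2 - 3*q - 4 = (q - 4)*(q + 1)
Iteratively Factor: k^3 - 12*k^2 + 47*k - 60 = (k - 3)*(k^2 - 9*k + 20) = (k - 5)*(k - 3)*(k - 4)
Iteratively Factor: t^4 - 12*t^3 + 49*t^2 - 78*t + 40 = (t - 4)*(t^3 - 8*t^2 + 17*t - 10) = (t - 5)*(t - 4)*(t^2 - 3*t + 2) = (t - 5)*(t - 4)*(t - 1)*(t - 2)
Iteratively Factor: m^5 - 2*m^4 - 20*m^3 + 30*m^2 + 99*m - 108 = (m - 4)*(m^4 + 2*m^3 - 12*m^2 - 18*m + 27) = (m - 4)*(m + 3)*(m^3 - m^2 - 9*m + 9) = (m - 4)*(m + 3)^2*(m^2 - 4*m + 3) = (m - 4)*(m - 3)*(m + 3)^2*(m - 1)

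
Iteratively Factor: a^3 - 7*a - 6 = (a - 3)*(a^2 + 3*a + 2) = (a - 3)*(a + 1)*(a + 2)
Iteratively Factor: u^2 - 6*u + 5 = (u - 5)*(u - 1)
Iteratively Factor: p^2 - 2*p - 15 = (p - 5)*(p + 3)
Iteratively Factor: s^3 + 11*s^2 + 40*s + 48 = (s + 4)*(s^2 + 7*s + 12) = (s + 3)*(s + 4)*(s + 4)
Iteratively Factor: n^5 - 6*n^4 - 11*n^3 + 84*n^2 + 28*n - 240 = (n - 4)*(n^4 - 2*n^3 - 19*n^2 + 8*n + 60) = (n - 4)*(n - 2)*(n^3 - 19*n - 30) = (n - 4)*(n - 2)*(n + 3)*(n^2 - 3*n - 10) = (n - 5)*(n - 4)*(n - 2)*(n + 3)*(n + 2)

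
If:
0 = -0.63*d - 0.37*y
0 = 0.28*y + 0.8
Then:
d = 1.68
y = -2.86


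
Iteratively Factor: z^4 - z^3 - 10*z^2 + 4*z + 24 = (z + 2)*(z^3 - 3*z^2 - 4*z + 12) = (z + 2)^2*(z^2 - 5*z + 6) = (z - 3)*(z + 2)^2*(z - 2)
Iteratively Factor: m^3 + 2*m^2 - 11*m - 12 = (m + 1)*(m^2 + m - 12) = (m - 3)*(m + 1)*(m + 4)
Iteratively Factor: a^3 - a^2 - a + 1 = (a - 1)*(a^2 - 1) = (a - 1)*(a + 1)*(a - 1)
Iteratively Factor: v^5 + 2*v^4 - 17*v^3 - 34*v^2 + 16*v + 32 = (v + 1)*(v^4 + v^3 - 18*v^2 - 16*v + 32) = (v + 1)*(v + 4)*(v^3 - 3*v^2 - 6*v + 8) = (v - 1)*(v + 1)*(v + 4)*(v^2 - 2*v - 8) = (v - 4)*(v - 1)*(v + 1)*(v + 4)*(v + 2)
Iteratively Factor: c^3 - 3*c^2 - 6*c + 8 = (c - 1)*(c^2 - 2*c - 8) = (c - 1)*(c + 2)*(c - 4)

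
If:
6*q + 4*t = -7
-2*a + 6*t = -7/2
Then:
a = 3*t + 7/4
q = -2*t/3 - 7/6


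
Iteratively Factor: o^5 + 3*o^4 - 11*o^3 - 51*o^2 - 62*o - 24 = (o + 1)*(o^4 + 2*o^3 - 13*o^2 - 38*o - 24) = (o + 1)*(o + 2)*(o^3 - 13*o - 12) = (o - 4)*(o + 1)*(o + 2)*(o^2 + 4*o + 3) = (o - 4)*(o + 1)*(o + 2)*(o + 3)*(o + 1)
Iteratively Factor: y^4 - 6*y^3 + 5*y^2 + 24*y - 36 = (y - 3)*(y^3 - 3*y^2 - 4*y + 12) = (y - 3)*(y + 2)*(y^2 - 5*y + 6) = (y - 3)^2*(y + 2)*(y - 2)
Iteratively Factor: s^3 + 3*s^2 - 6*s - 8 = (s + 1)*(s^2 + 2*s - 8) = (s + 1)*(s + 4)*(s - 2)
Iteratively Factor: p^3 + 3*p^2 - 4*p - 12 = (p - 2)*(p^2 + 5*p + 6) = (p - 2)*(p + 2)*(p + 3)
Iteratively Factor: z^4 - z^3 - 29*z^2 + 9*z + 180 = (z - 3)*(z^3 + 2*z^2 - 23*z - 60) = (z - 5)*(z - 3)*(z^2 + 7*z + 12) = (z - 5)*(z - 3)*(z + 3)*(z + 4)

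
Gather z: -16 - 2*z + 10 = -2*z - 6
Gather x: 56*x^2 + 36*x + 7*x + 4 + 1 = 56*x^2 + 43*x + 5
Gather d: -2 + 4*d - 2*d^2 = -2*d^2 + 4*d - 2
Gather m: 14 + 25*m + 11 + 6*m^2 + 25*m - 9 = 6*m^2 + 50*m + 16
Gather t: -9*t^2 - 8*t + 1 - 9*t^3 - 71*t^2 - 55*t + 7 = -9*t^3 - 80*t^2 - 63*t + 8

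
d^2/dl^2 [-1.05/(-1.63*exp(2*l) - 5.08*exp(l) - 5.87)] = (1.05*(3.26*exp(l) + 5.08)*(6.52*exp(l) + 10.16)*exp(l) - (6.846*exp(l) + 5.334)*(1.63*exp(2*l) + 5.08*exp(l) + 5.87))*exp(l)/(1.63*exp(2*l) + 5.08*exp(l) + 5.87)^3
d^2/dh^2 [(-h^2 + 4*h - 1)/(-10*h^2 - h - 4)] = 2*(-410*h^3 + 180*h^2 + 510*h - 7)/(1000*h^6 + 300*h^5 + 1230*h^4 + 241*h^3 + 492*h^2 + 48*h + 64)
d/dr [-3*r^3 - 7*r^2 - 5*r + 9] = -9*r^2 - 14*r - 5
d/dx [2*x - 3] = 2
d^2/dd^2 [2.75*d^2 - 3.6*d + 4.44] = 5.50000000000000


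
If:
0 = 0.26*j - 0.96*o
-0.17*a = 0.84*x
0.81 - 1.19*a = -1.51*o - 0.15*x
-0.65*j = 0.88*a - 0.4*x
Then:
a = 0.44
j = -0.66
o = -0.18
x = -0.09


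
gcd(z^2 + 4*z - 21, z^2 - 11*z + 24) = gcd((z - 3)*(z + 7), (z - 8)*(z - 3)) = z - 3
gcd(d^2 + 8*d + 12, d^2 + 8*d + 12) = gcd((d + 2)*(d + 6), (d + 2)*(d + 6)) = d^2 + 8*d + 12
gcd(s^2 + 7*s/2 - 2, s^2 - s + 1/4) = s - 1/2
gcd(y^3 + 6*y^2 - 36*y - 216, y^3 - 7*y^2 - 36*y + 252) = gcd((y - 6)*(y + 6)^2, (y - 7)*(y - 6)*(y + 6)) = y^2 - 36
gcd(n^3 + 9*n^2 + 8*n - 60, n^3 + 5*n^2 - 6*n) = n + 6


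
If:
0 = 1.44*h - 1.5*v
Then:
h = 1.04166666666667*v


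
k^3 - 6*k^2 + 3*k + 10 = (k - 5)*(k - 2)*(k + 1)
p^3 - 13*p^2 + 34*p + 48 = (p - 8)*(p - 6)*(p + 1)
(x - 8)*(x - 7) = x^2 - 15*x + 56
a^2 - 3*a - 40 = (a - 8)*(a + 5)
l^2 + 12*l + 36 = (l + 6)^2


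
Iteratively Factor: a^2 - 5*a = (a)*(a - 5)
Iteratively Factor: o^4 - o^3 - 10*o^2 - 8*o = (o + 1)*(o^3 - 2*o^2 - 8*o) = o*(o + 1)*(o^2 - 2*o - 8) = o*(o + 1)*(o + 2)*(o - 4)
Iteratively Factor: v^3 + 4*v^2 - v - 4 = (v - 1)*(v^2 + 5*v + 4) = (v - 1)*(v + 4)*(v + 1)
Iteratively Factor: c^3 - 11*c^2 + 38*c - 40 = (c - 5)*(c^2 - 6*c + 8) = (c - 5)*(c - 2)*(c - 4)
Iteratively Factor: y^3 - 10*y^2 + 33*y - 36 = (y - 3)*(y^2 - 7*y + 12) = (y - 3)^2*(y - 4)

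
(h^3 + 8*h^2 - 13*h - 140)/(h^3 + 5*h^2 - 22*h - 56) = (h + 5)/(h + 2)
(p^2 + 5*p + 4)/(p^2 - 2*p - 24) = (p + 1)/(p - 6)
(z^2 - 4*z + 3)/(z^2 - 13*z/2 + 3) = 2*(z^2 - 4*z + 3)/(2*z^2 - 13*z + 6)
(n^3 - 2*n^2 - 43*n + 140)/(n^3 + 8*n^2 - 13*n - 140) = (n - 5)/(n + 5)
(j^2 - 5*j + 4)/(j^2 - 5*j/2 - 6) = 2*(j - 1)/(2*j + 3)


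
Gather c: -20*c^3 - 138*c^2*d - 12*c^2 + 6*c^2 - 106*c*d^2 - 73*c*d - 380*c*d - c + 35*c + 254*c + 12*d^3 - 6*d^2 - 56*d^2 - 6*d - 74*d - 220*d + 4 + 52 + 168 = -20*c^3 + c^2*(-138*d - 6) + c*(-106*d^2 - 453*d + 288) + 12*d^3 - 62*d^2 - 300*d + 224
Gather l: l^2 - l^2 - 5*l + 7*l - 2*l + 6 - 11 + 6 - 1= 0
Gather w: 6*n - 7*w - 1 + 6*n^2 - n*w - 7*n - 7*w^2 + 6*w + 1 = 6*n^2 - n - 7*w^2 + w*(-n - 1)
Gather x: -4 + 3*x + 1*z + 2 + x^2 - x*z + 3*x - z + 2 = x^2 + x*(6 - z)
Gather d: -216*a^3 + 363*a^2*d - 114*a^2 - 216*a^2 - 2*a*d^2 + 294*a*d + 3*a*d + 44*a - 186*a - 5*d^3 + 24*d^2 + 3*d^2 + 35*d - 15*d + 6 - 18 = -216*a^3 - 330*a^2 - 142*a - 5*d^3 + d^2*(27 - 2*a) + d*(363*a^2 + 297*a + 20) - 12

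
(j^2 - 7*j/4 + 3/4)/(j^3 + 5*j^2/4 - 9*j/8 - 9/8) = 2*(4*j - 3)/(8*j^2 + 18*j + 9)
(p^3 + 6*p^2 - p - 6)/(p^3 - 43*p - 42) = (p - 1)/(p - 7)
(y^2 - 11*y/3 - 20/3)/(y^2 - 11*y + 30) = (y + 4/3)/(y - 6)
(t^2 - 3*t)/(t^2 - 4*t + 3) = t/(t - 1)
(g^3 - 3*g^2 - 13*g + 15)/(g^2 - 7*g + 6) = (g^2 - 2*g - 15)/(g - 6)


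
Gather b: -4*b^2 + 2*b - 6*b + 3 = -4*b^2 - 4*b + 3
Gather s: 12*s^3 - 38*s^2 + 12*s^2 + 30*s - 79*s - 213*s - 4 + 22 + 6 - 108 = 12*s^3 - 26*s^2 - 262*s - 84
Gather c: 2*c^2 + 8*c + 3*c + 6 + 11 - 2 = 2*c^2 + 11*c + 15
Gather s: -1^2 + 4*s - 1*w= 4*s - w - 1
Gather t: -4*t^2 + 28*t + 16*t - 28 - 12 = -4*t^2 + 44*t - 40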